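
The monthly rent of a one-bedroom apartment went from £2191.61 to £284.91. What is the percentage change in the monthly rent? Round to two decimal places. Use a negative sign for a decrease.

Change: £284.91 − £2191.61 = -£1906.70.
Relative to the original: -£1906.70 ÷ £2191.61 ≈ -87.00%.

-87.00%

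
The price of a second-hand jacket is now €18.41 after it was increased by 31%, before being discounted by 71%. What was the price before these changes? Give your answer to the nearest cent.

€48.46

Undoing the 71% decrease: €18.41 ÷ 0.29 ≈ €63.482759.
Undoing the 31% increase: €63.482759 ÷ 1.31 ≈ €48.46.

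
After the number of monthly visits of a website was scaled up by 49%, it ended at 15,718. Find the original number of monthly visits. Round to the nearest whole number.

10,549

The overall multiplier applied was 1.49.
So the original number of monthly visits was 15,718 ÷ 1.49 ≈ 10,549.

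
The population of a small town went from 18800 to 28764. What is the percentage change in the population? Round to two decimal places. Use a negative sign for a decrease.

53.00%

Change: 28764 − 18800 = 9964.
Relative to the original: 9964 ÷ 18800 = 53.00%.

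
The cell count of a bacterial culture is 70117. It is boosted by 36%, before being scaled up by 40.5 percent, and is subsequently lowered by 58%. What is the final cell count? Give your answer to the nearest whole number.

Each change multiplies by a factor: 1.36 × 1.405 × 0.42 = 0.802536.
70117 × 0.802536 = 56271.416712 ≈ 56271.

56271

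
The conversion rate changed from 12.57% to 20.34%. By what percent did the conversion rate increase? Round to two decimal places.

61.81%

The change is 20.34 − 12.57 = 7.77 percentage points.
Relative to the original 12.57%, that is 7.77 ÷ 12.57 ≈ 61.81%.
So the conversion rate rose by 61.81%.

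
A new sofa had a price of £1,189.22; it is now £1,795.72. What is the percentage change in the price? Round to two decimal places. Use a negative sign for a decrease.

Change: £1,795.72 − £1,189.22 = £606.50.
Relative to the original: £606.50 ÷ £1,189.22 ≈ 51.00%.

51.00%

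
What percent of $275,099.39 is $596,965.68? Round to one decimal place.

$596,965.68 ÷ $275,099.39 ≈ 217.0%.

217.0%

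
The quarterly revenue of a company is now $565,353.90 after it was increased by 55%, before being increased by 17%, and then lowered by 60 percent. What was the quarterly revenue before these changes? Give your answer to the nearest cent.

$779,368.49

Undoing the 60% decrease: $565,353.90 ÷ 0.4 = $1413384.75.
Undoing the 17% increase: $1413384.75 ÷ 1.17 ≈ $1208021.153846.
Undoing the 55% increase: $1208021.153846 ÷ 1.55 ≈ $779,368.49.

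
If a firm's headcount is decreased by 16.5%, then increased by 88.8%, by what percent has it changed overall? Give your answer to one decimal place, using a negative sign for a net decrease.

The combined multiplier is 0.835 × 1.888 = 1.57648.
That corresponds to an increase of 57.6%.

57.6%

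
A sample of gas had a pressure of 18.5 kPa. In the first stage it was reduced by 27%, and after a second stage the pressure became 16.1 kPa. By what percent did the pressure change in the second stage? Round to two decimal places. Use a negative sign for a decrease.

After the first stage: 18.5 × 0.73 = 13.505.
Second-stage multiplier: 16.1 ÷ 13.505 ≈ 1.192151.
That is a change of 19.22%.

19.22%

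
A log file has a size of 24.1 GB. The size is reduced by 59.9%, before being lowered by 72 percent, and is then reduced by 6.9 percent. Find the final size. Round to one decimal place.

After the 59.9% decrease: 24.1 × 0.401 = 9.6641.
After the 72% decrease: 9.6641 × 0.28 = 2.705948.
After the 6.9% decrease: 2.705948 × 0.931 = 2.519237588 ≈ 2.5.

2.5 GB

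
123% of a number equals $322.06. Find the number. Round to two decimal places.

$322.06 ÷ 1.23 ≈ $261.84.

$261.84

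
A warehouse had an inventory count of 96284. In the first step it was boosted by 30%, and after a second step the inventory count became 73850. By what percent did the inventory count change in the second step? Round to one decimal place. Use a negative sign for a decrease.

After the first step: 96284 × 1.3 = 125169.2.
Second-step multiplier: 73850 ÷ 125169.2 ≈ 0.59.
That is a change of -41.0%.

-41.0%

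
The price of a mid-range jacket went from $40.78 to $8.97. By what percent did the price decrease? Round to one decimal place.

Change: $8.97 − $40.78 = -$31.81.
Relative to the original: -$31.81 ÷ $40.78 ≈ -78.0%.
So the price decreased by 78.0%.

78.0%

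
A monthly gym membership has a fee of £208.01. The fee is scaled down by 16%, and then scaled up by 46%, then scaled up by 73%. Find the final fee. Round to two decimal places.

Each change multiplies by a factor: 0.84 × 1.46 × 1.73 = 2.121672.
£208.01 × 2.121672 = £441.32899272 ≈ £441.33.

£441.33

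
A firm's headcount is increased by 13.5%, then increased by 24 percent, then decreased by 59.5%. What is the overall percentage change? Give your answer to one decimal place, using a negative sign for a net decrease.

-43.0%

The combined multiplier is 1.135 × 1.24 × 0.405 = 0.569997.
That corresponds to a decrease of 43.0%.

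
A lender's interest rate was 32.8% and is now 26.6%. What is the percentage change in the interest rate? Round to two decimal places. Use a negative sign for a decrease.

The change is 26.6 − 32.8 = -6.2 percentage points.
Relative to the original 32.8%, that is -6.2 ÷ 32.8 ≈ -18.90%.

-18.90%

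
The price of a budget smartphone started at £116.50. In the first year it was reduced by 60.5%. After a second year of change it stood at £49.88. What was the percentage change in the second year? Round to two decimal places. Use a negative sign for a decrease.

8.39%

After the first year: £116.50 × 0.395 = £46.0175.
Second-year multiplier: £49.88 ÷ £46.0175 ≈ 1.083935.
That is a change of 8.39%.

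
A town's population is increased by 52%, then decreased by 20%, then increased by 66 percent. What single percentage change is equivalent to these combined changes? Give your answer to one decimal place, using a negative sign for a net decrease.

101.9%

A 52% increase multiplies by 1.52.
Then a 20% decrease: 1.52 × 0.8 = 1.216.
Then a 66% increase: 1.216 × 1.66 = 2.01856.
Overall factor 2.01856, i.e. 101.9%.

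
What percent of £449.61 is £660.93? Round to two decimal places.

147.00%

£660.93 ÷ £449.61 ≈ 147.00%.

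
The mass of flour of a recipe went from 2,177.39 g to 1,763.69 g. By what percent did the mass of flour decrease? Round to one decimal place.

Change: 1,763.69 − 2,177.39 = -413.70.
Relative to the original: -413.70 ÷ 2,177.39 ≈ -19.0%.
So the mass of flour decreased by 19.0%.

19.0%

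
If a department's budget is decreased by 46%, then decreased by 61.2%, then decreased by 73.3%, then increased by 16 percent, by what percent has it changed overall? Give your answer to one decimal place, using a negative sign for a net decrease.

-93.5%

A 46% decrease multiplies by 0.54.
Then a 61.2% decrease: 0.54 × 0.388 = 0.20952.
Then a 73.3% decrease: 0.20952 × 0.267 = 0.05594184.
Then a 16% increase: 0.05594184 × 1.16 = 0.0648925344.
Overall factor 0.0648925344, i.e. -93.5%.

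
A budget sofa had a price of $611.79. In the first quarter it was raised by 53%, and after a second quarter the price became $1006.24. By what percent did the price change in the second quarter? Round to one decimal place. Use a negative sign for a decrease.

After the first quarter: $611.79 × 1.53 = $936.0387.
Second-quarter multiplier: $1006.24 ÷ $936.0387 ≈ 1.075.
That is a change of 7.5%.

7.5%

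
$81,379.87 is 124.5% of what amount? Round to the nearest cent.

$81,379.87 ÷ 1.245 ≈ $65,365.36.

$65,365.36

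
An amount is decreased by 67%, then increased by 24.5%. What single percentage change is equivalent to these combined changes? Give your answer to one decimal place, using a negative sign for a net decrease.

-58.9%

The combined multiplier is 0.33 × 1.245 = 0.41085.
That corresponds to a decrease of 58.9%.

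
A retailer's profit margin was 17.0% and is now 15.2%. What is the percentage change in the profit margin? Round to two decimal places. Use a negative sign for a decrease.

The change is 15.2 − 17.0 = -1.8 percentage points.
Relative to the original 17.0%, that is -1.8 ÷ 17.0 ≈ -10.59%.

-10.59%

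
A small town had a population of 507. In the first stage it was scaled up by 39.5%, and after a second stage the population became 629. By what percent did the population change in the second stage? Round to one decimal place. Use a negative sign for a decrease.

After the first stage: 507 × 1.395 = 707.265.
Second-stage multiplier: 629 ÷ 707.265 ≈ 0.88934.
That is a change of -11.1%.

-11.1%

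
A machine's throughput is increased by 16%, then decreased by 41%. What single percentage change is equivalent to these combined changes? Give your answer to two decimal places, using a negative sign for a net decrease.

-31.56%

The combined multiplier is 1.16 × 0.59 = 0.6844.
That corresponds to a decrease of 31.56%.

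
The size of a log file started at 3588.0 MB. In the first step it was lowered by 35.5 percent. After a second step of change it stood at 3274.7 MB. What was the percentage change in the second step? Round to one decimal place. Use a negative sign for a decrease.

41.5%

After the first step: 3588.0 × 0.645 = 2314.26.
Second-step multiplier: 3274.7 ÷ 2314.26 ≈ 1.41501.
That is a change of 41.5%.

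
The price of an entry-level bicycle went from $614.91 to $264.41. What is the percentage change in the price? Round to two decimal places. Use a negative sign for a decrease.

-57.00%

Change: $264.41 − $614.91 = -$350.50.
Relative to the original: -$350.50 ÷ $614.91 ≈ -57.00%.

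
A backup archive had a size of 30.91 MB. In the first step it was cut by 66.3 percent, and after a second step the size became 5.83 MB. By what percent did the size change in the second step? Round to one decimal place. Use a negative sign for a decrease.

-44.0%

After the first step: 30.91 × 0.337 = 10.41667.
Second-step multiplier: 5.83 ÷ 10.41667 ≈ 0.55968.
That is a change of -44.0%.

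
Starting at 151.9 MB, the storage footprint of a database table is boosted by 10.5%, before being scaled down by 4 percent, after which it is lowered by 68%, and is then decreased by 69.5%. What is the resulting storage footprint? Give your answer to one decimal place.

15.7 MB

After the 10.5% increase: 151.9 × 1.105 = 167.8495.
4% decrease: 167.8495 × 0.96 = 161.13552.
Apply the 68% decrease: 161.13552 × 0.32 = 51.5633664.
Apply the 69.5% decrease: 51.5633664 × 0.305 = 15.726826752 ≈ 15.7.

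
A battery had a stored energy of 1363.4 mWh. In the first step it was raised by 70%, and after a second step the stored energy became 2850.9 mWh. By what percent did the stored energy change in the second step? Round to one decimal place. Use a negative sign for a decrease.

After the first step: 1363.4 × 1.7 = 2317.78.
Second-step multiplier: 2850.9 ÷ 2317.78 ≈ 1.23001.
That is a change of 23.0%.

23.0%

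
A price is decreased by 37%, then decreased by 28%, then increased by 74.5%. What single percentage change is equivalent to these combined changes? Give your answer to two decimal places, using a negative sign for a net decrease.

-20.85%

A 37% decrease multiplies by 0.63.
Then a 28% decrease: 0.63 × 0.72 = 0.4536.
Then a 74.5% increase: 0.4536 × 1.745 = 0.791532.
Overall factor 0.791532, i.e. -20.85%.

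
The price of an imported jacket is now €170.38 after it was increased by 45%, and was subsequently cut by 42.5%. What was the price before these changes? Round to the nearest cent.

Undoing the 42.5% decrease: €170.38 ÷ 0.575 ≈ €296.313043.
Undoing the 45% increase: €296.313043 ÷ 1.45 ≈ €204.35.

€204.35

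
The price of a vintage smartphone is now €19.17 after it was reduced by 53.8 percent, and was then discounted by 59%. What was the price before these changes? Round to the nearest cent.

The overall multiplier applied was 0.462 × 0.41 = 0.18942.
So the original price was €19.17 ÷ 0.18942 ≈ €101.20.

€101.20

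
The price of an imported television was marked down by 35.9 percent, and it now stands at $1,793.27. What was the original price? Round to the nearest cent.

The overall multiplier applied was 0.641.
So the original price was $1,793.27 ÷ 0.641 ≈ $2,797.61.

$2,797.61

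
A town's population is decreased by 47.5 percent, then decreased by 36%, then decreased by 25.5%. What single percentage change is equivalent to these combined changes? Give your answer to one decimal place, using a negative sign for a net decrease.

-75.0%

The combined multiplier is 0.525 × 0.64 × 0.745 = 0.25032.
That corresponds to a decrease of 75.0%.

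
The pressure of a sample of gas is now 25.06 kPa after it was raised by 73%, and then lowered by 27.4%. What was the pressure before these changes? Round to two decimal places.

19.95 kPa

Undoing the 27.4% decrease: 25.06 ÷ 0.726 ≈ 34.517906.
Undoing the 73% increase: 34.517906 ÷ 1.73 ≈ 19.95 kPa.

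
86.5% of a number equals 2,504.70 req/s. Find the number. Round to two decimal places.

2,504.70 req/s ÷ 0.865 ≈ 2,895.61 req/s.

2,895.61 req/s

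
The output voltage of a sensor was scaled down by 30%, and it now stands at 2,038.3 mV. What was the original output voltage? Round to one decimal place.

2,911.9 mV

The overall multiplier applied was 0.7.
So the original output voltage was 2,038.3 ÷ 0.7 ≈ 2,911.9 mV.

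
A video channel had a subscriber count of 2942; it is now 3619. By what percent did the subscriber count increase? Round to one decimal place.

23.0%

Change: 3619 − 2942 = 677.
Relative to the original: 677 ÷ 2942 ≈ 23.0%.
So the subscriber count increased by 23.0%.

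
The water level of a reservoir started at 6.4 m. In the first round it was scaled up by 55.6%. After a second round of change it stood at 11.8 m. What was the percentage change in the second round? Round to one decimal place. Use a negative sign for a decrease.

18.5%

After the first round: 6.4 × 1.556 = 9.9584.
Second-round multiplier: 11.8 ÷ 9.9584 ≈ 1.18493.
That is a change of 18.5%.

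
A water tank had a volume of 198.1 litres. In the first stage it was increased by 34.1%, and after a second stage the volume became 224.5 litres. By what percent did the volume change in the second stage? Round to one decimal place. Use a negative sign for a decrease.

After the first stage: 198.1 × 1.341 = 265.6521.
Second-stage multiplier: 224.5 ÷ 265.6521 ≈ 0.84509.
That is a change of -15.5%.

-15.5%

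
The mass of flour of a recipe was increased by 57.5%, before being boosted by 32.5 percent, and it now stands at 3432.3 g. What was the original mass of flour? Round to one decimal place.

1644.7 g

Undoing the 32.5% increase: 3432.3 ÷ 1.325 ≈ 2590.415094.
Undoing the 57.5% increase: 2590.415094 ÷ 1.575 ≈ 1644.7 g.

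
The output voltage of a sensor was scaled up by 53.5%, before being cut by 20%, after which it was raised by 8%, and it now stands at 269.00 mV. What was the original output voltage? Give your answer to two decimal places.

202.83 mV

Undoing the 8% increase: 269.00 ÷ 1.08 ≈ 249.074074.
Undoing the 20% decrease: 249.074074 ÷ 0.8 ≈ 311.342593.
Undoing the 53.5% increase: 311.342593 ÷ 1.535 ≈ 202.83 mV.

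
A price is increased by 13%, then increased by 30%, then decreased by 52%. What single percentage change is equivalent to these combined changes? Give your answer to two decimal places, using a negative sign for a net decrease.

A 13% increase multiplies by 1.13.
Then a 30% increase: 1.13 × 1.3 = 1.469.
Then a 52% decrease: 1.469 × 0.48 = 0.70512.
Overall factor 0.70512, i.e. -29.49%.

-29.49%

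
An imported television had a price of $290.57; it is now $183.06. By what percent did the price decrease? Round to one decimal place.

37.0%

Change: $183.06 − $290.57 = -$107.51.
Relative to the original: -$107.51 ÷ $290.57 ≈ -37.0%.
So the price decreased by 37.0%.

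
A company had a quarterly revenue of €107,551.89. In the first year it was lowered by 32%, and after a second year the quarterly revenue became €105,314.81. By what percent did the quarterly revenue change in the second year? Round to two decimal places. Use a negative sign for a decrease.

After the first year: €107,551.89 × 0.68 = €73135.2852.
Second-year multiplier: €105,314.81 ÷ €73135.2852 ≈ 1.44.
That is a change of 44.00%.

44.00%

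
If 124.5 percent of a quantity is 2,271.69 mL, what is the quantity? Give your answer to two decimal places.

2,271.69 mL ÷ 1.245 ≈ 1,824.65 mL.

1,824.65 mL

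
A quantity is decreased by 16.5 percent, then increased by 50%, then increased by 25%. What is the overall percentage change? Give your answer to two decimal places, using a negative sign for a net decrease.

56.56%

The combined multiplier is 0.835 × 1.5 × 1.25 = 1.565625.
That corresponds to an increase of 56.56%.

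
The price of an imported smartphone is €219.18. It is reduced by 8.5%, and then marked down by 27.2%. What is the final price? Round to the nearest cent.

€146.00

After the 8.5% decrease: €219.18 × 0.915 = €200.5497.
After the 27.2% decrease: €200.5497 × 0.728 = €146.0001816 ≈ €146.00.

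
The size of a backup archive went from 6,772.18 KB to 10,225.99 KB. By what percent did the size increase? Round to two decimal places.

Change: 10,225.99 − 6,772.18 = 3,453.81.
Relative to the original: 3,453.81 ÷ 6,772.18 ≈ 51.00%.
So the size increased by 51.00%.

51.00%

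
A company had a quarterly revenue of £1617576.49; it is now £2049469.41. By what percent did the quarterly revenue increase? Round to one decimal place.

Change: £2049469.41 − £1617576.49 = £431892.92.
Relative to the original: £431892.92 ÷ £1617576.49 ≈ 26.7%.
So the quarterly revenue increased by 26.7%.

26.7%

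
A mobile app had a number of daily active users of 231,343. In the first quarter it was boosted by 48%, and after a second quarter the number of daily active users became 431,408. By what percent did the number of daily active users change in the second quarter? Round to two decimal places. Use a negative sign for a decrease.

After the first quarter: 231,343 × 1.48 = 342387.64.
Second-quarter multiplier: 431,408 ÷ 342387.64 ≈ 1.259999.
That is a change of 26.00%.

26.00%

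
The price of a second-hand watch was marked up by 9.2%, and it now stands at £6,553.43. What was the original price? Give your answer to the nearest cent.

The overall multiplier applied was 1.092.
So the original price was £6,553.43 ÷ 1.092 ≈ £6,001.31.

£6,001.31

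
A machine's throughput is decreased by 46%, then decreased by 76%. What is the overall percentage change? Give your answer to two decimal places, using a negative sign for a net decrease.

A 46% decrease multiplies by 0.54.
Then a 76% decrease: 0.54 × 0.24 = 0.1296.
Overall factor 0.1296, i.e. -87.04%.

-87.04%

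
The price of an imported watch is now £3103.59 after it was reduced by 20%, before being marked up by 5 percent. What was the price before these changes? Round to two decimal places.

£3694.75

The overall multiplier applied was 0.8 × 1.05 = 0.84.
So the original price was £3103.59 ÷ 0.84 = £3694.75.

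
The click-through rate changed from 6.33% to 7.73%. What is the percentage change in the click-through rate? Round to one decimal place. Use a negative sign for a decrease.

The change is 7.73 − 6.33 = 1.40 percentage points.
Relative to the original 6.33%, that is 1.40 ÷ 6.33 ≈ 22.1%.

22.1%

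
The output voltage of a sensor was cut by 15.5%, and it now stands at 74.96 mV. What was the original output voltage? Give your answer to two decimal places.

88.71 mV

The overall multiplier applied was 0.845.
So the original output voltage was 74.96 ÷ 0.845 ≈ 88.71 mV.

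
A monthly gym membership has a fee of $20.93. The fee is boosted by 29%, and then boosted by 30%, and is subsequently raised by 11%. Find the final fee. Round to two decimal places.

Each change multiplies by a factor: 1.29 × 1.3 × 1.11 = 1.86147.
$20.93 × 1.86147 = $38.9605671 ≈ $38.96.

$38.96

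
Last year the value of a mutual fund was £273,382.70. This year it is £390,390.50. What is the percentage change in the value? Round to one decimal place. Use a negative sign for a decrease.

42.8%

Change: £390,390.50 − £273,382.70 = £117,007.80.
Relative to the original: £117,007.80 ÷ £273,382.70 ≈ 42.8%.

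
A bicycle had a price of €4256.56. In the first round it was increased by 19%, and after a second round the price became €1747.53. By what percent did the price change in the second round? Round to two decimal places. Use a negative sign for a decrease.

-65.50%

After the first round: €4256.56 × 1.19 = €5065.3064.
Second-round multiplier: €1747.53 ÷ €5065.3064 ≈ 0.345.
That is a change of -65.50%.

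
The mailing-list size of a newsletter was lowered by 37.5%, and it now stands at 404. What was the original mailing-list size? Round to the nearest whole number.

The overall multiplier applied was 0.625.
So the original mailing-list size was 404 ÷ 0.625 ≈ 646.

646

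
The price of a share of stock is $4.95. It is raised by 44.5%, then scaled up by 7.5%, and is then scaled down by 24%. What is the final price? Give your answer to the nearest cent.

Apply the 44.5% increase: $4.95 × 1.445 = $7.15275.
7.5% increase: $7.15275 × 1.075 = $7.68920625.
After the 24% decrease: $7.68920625 × 0.76 = $5.84379675 ≈ $5.84.

$5.84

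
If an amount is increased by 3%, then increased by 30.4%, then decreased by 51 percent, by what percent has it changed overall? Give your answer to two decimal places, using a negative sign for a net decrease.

A 3% increase multiplies by 1.03.
Then a 30.4% increase: 1.03 × 1.304 = 1.34312.
Then a 51% decrease: 1.34312 × 0.49 = 0.6581288.
Overall factor 0.6581288, i.e. -34.19%.

-34.19%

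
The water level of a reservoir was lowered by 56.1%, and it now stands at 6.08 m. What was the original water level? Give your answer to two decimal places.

13.85 m

The overall multiplier applied was 0.439.
So the original water level was 6.08 ÷ 0.439 ≈ 13.85 m.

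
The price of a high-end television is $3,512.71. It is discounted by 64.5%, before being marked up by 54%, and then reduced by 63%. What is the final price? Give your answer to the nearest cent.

$710.55

After the 64.5% decrease: $3,512.71 × 0.355 = $1247.01205.
54% increase: $1247.01205 × 1.54 = $1920.398557.
Apply the 63% decrease: $1920.398557 × 0.37 = $710.54746609 ≈ $710.55.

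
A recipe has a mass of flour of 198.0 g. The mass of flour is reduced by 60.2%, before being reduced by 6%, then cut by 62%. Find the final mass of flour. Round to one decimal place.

60.2% decrease: 198.0 × 0.398 = 78.804.
6% decrease: 78.804 × 0.94 = 74.07576.
After the 62% decrease: 74.07576 × 0.38 = 28.1487888 ≈ 28.1.

28.1 g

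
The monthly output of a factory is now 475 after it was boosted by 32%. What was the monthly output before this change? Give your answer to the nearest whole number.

The overall multiplier applied was 1.32.
So the original monthly output was 475 ÷ 1.32 ≈ 360.

360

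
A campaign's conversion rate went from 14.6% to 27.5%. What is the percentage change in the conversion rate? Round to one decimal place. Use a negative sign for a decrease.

The change is 27.5 − 14.6 = 12.9 percentage points.
Relative to the original 14.6%, that is 12.9 ÷ 14.6 ≈ 88.4%.

88.4%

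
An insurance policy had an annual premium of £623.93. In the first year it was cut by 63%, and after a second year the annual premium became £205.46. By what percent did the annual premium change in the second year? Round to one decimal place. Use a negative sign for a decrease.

-11.0%

After the first year: £623.93 × 0.37 = £230.8541.
Second-year multiplier: £205.46 ÷ £230.8541 ≈ 0.89.
That is a change of -11.0%.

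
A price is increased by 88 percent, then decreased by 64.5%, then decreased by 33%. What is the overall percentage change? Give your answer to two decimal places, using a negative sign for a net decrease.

-55.28%

The combined multiplier is 1.88 × 0.355 × 0.67 = 0.447158.
That corresponds to a decrease of 55.28%.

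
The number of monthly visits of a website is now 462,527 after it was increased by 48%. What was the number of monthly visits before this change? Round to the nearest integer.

312,518

The overall multiplier applied was 1.48.
So the original number of monthly visits was 462,527 ÷ 1.48 ≈ 312,518.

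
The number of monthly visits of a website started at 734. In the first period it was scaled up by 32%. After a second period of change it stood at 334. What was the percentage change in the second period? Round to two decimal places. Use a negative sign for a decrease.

After the first period: 734 × 1.32 = 968.88.
Second-period multiplier: 334 ÷ 968.88 ≈ 0.344728.
That is a change of -65.53%.

-65.53%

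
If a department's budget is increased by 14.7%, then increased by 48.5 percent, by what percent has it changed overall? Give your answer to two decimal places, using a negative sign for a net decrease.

A 14.7% increase multiplies by 1.147.
Then a 48.5% increase: 1.147 × 1.485 = 1.703295.
Overall factor 1.703295, i.e. 70.33%.

70.33%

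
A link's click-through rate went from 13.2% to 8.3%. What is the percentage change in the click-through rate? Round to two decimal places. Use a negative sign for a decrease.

The change is 8.3 − 13.2 = -4.9 percentage points.
Relative to the original 13.2%, that is -4.9 ÷ 13.2 ≈ -37.12%.

-37.12%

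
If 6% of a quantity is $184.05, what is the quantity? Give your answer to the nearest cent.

$3,067.50

$184.05 ÷ 0.06 = $3,067.50.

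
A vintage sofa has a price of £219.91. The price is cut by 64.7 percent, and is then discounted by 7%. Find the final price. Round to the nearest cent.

£72.19

Each change multiplies by a factor: 0.353 × 0.93 = 0.32829.
£219.91 × 0.32829 = £72.1942539 ≈ £72.19.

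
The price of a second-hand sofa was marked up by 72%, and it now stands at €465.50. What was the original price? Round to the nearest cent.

The overall multiplier applied was 1.72.
So the original price was €465.50 ÷ 1.72 ≈ €270.64.

€270.64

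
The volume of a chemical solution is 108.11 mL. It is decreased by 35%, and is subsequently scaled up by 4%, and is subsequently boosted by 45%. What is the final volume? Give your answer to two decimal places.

105.97 mL

35% decrease: 108.11 × 0.65 = 70.2715.
After the 4% increase: 70.2715 × 1.04 = 73.08236.
After the 45% increase: 73.08236 × 1.45 = 105.969422 ≈ 105.97.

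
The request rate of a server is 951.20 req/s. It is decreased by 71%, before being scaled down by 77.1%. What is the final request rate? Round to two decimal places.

Each change multiplies by a factor: 0.29 × 0.229 = 0.06641.
951.20 × 0.06641 = 63.169192 ≈ 63.17.

63.17 req/s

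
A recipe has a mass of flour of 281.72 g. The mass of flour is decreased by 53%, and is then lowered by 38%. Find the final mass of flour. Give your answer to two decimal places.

Each change multiplies by a factor: 0.47 × 0.62 = 0.2914.
281.72 × 0.2914 = 82.093208 ≈ 82.09.

82.09 g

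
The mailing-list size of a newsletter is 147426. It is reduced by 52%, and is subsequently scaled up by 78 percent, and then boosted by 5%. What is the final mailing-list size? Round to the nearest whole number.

132259

Each change multiplies by a factor: 0.48 × 1.78 × 1.05 = 0.89712.
147426 × 0.89712 = 132258.81312 ≈ 132259.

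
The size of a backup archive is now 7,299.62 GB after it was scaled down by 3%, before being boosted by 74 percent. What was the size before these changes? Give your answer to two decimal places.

4,324.93 GB

Undoing the 74% increase: 7,299.62 ÷ 1.74 ≈ 4195.183908.
Undoing the 3% decrease: 4195.183908 ÷ 0.97 ≈ 4,324.93 GB.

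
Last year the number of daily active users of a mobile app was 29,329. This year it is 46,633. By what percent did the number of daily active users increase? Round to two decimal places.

59.00%

Change: 46,633 − 29,329 = 17,304.
Relative to the original: 17,304 ÷ 29,329 ≈ 59.00%.
So the number of daily active users increased by 59.00%.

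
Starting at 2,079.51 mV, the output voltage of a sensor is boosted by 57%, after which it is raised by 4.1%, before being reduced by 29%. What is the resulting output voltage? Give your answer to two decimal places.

2,413.07 mV

Each change multiplies by a factor: 1.57 × 1.041 × 0.71 = 1.1604027.
2,079.51 × 1.1604027 = 2413.069018677 ≈ 2,413.07.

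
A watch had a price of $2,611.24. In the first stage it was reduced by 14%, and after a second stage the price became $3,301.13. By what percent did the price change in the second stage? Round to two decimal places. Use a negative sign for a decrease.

47.00%

After the first stage: $2,611.24 × 0.86 = $2245.6664.
Second-stage multiplier: $3,301.13 ÷ $2245.6664 ≈ 1.47.
That is a change of 47.00%.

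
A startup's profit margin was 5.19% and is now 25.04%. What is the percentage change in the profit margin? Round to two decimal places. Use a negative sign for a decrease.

The change is 25.04 − 5.19 = 19.85 percentage points.
Relative to the original 5.19%, that is 19.85 ÷ 5.19 ≈ 382.47%.

382.47%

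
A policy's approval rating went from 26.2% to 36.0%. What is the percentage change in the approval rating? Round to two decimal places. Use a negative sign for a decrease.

37.40%

The change is 36.0 − 26.2 = 9.8 percentage points.
Relative to the original 26.2%, that is 9.8 ÷ 26.2 ≈ 37.40%.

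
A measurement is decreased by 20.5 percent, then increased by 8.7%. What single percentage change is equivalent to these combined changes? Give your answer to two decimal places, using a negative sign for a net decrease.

The combined multiplier is 0.795 × 1.087 = 0.864165.
That corresponds to a decrease of 13.58%.

-13.58%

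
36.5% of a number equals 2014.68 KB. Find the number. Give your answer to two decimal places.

2014.68 KB ÷ 0.365 ≈ 5519.67 KB.

5519.67 KB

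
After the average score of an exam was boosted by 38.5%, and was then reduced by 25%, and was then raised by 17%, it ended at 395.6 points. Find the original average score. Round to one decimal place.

Undoing the 17% increase: 395.6 ÷ 1.17 ≈ 338.119658.
Undoing the 25% decrease: 338.119658 ÷ 0.75 ≈ 450.826211.
Undoing the 38.5% increase: 450.826211 ÷ 1.385 ≈ 325.5 points.

325.5 points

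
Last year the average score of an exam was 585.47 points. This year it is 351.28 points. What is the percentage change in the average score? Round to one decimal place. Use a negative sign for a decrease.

-40.0%

Change: 351.28 − 585.47 = -234.19.
Relative to the original: -234.19 ÷ 585.47 ≈ -40.0%.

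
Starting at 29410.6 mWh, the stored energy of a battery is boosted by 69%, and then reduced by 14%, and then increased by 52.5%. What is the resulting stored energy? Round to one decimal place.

65186.7 mWh

Apply the 69% increase: 29410.6 × 1.69 = 49703.914.
After the 14% decrease: 49703.914 × 0.86 = 42745.36604.
Apply the 52.5% increase: 42745.36604 × 1.525 = 65186.683211 ≈ 65186.7.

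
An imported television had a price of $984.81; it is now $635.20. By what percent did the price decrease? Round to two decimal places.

35.50%

Change: $635.20 − $984.81 = -$349.61.
Relative to the original: -$349.61 ÷ $984.81 ≈ -35.50%.
So the price decreased by 35.50%.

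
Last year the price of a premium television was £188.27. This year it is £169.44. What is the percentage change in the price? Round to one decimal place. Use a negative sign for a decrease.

Change: £169.44 − £188.27 = -£18.83.
Relative to the original: -£18.83 ÷ £188.27 ≈ -10.0%.

-10.0%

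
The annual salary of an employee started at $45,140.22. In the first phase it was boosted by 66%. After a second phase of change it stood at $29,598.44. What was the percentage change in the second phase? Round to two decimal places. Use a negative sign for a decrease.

-60.50%

After the first phase: $45,140.22 × 1.66 = $74932.7652.
Second-phase multiplier: $29,598.44 ÷ $74932.7652 ≈ 0.395.
That is a change of -60.50%.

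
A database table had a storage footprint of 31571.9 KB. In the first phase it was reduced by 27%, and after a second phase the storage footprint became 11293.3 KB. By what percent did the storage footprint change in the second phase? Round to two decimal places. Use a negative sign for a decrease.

-51.00%

After the first phase: 31571.9 × 0.73 = 23047.487.
Second-phase multiplier: 11293.3 ÷ 23047.487 ≈ 0.490001.
That is a change of -51.00%.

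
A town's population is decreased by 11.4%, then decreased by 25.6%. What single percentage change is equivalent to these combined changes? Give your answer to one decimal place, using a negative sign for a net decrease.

An 11.4% decrease multiplies by 0.886.
Then a 25.6% decrease: 0.886 × 0.744 = 0.659184.
Overall factor 0.659184, i.e. -34.1%.

-34.1%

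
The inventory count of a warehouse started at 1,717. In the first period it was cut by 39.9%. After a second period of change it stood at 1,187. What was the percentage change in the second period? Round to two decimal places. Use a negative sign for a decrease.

15.03%

After the first period: 1,717 × 0.601 = 1031.917.
Second-period multiplier: 1,187 ÷ 1031.917 ≈ 1.150286.
That is a change of 15.03%.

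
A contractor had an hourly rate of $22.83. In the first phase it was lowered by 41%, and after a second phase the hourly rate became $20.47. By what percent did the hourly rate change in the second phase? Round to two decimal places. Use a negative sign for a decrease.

After the first phase: $22.83 × 0.59 = $13.4697.
Second-phase multiplier: $20.47 ÷ $13.4697 ≈ 1.519707.
That is a change of 51.97%.

51.97%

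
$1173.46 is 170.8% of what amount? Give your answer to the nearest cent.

$687.04

$1173.46 ÷ 1.708 ≈ $687.04.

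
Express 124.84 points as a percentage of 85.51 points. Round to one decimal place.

146.0%

124.84 points ÷ 85.51 points ≈ 146.0%.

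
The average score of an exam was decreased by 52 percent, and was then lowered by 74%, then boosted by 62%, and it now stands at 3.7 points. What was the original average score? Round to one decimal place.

18.3 points

Undoing the 62% increase: 3.7 ÷ 1.62 ≈ 2.283951.
Undoing the 74% decrease: 2.283951 ÷ 0.26 ≈ 8.784427.
Undoing the 52% decrease: 8.784427 ÷ 0.48 ≈ 18.3 points.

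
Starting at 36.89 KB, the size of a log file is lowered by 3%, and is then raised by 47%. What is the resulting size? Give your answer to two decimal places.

52.60 KB

After the 3% decrease: 36.89 × 0.97 = 35.7833.
Apply the 47% increase: 35.7833 × 1.47 = 52.601451 ≈ 52.60.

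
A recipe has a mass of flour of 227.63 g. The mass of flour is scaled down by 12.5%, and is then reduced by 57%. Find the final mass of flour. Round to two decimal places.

12.5% decrease: 227.63 × 0.875 = 199.17625.
57% decrease: 199.17625 × 0.43 = 85.6457875 ≈ 85.65.

85.65 g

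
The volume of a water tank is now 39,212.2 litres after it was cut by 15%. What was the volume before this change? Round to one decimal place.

The overall multiplier applied was 0.85.
So the original volume was 39,212.2 ÷ 0.85 = 46,132.0 litres.

46,132.0 litres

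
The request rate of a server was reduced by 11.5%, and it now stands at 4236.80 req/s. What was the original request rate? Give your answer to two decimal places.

The overall multiplier applied was 0.885.
So the original request rate was 4236.80 ÷ 0.885 ≈ 4787.34 req/s.

4787.34 req/s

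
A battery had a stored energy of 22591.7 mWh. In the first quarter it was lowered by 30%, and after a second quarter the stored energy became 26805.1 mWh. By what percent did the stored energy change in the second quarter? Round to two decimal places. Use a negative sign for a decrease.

After the first quarter: 22591.7 × 0.7 = 15814.19.
Second-quarter multiplier: 26805.1 ÷ 15814.19 ≈ 1.695003.
That is a change of 69.50%.

69.50%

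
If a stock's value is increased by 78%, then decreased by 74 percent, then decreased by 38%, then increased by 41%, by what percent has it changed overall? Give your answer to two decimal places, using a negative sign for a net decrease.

-59.54%

A 78% increase multiplies by 1.78.
Then a 74% decrease: 1.78 × 0.26 = 0.4628.
Then a 38% decrease: 0.4628 × 0.62 = 0.286936.
Then a 41% increase: 0.286936 × 1.41 = 0.40457976.
Overall factor 0.40457976, i.e. -59.54%.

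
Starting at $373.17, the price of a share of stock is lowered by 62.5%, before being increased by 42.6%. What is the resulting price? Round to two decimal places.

$199.55

Each change multiplies by a factor: 0.375 × 1.426 = 0.53475.
$373.17 × 0.53475 = $199.5526575 ≈ $199.55.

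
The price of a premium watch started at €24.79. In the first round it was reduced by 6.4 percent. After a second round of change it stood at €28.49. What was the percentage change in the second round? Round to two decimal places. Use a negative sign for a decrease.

After the first round: €24.79 × 0.936 = €23.20344.
Second-round multiplier: €28.49 ÷ €23.20344 ≈ 1.227835.
That is a change of 22.78%.

22.78%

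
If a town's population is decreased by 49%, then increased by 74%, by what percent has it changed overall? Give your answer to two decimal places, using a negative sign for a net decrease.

A 49% decrease multiplies by 0.51.
Then a 74% increase: 0.51 × 1.74 = 0.8874.
Overall factor 0.8874, i.e. -11.26%.

-11.26%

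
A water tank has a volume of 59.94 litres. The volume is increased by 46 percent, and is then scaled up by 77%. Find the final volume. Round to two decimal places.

154.90 litres

Each change multiplies by a factor: 1.46 × 1.77 = 2.5842.
59.94 × 2.5842 = 154.896948 ≈ 154.90.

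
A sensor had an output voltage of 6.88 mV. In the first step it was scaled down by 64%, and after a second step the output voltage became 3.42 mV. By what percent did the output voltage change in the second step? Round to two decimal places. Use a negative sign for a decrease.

38.08%

After the first step: 6.88 × 0.36 = 2.4768.
Second-step multiplier: 3.42 ÷ 2.4768 ≈ 1.380814.
That is a change of 38.08%.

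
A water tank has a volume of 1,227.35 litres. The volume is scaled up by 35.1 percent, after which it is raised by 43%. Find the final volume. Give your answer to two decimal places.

2,371.15 litres

Apply the 35.1% increase: 1,227.35 × 1.351 = 1658.14985.
Apply the 43% increase: 1658.14985 × 1.43 = 2371.1542855 ≈ 2,371.15.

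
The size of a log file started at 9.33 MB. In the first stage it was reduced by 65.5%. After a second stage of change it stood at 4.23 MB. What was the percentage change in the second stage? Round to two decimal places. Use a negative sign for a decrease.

After the first stage: 9.33 × 0.345 = 3.21885.
Second-stage multiplier: 4.23 ÷ 3.21885 ≈ 1.314134.
That is a change of 31.41%.

31.41%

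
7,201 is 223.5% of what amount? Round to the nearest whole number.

3,222

7,201 ÷ 2.235 ≈ 3,222.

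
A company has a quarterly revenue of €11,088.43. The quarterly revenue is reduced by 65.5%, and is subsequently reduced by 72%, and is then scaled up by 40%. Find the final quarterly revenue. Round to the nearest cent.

After the 65.5% decrease: €11,088.43 × 0.345 = €3825.50835.
After the 72% decrease: €3825.50835 × 0.28 = €1071.142338.
Apply the 40% increase: €1071.142338 × 1.4 = €1499.5992732 ≈ €1,499.60.

€1,499.60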